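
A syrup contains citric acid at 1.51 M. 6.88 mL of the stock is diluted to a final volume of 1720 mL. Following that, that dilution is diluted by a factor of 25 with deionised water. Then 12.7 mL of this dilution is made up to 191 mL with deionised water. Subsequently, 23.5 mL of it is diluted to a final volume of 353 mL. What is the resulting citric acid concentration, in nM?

1070 nM

Overall dilution factor = 250 × 25 × 15.04 × 15.02 = 1.41 × 10⁶.
1.51 M / 1.41 × 10⁶ = 1.07 × 10⁻⁶ M = 1070 nM.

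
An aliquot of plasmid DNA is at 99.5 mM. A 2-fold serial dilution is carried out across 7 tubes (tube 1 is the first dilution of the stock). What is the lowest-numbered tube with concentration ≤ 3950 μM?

Tube n has concentration 99.5 mM / 2ⁿ.
Need 2ⁿ ≥ 99.5 mM / 3950 μM = 25.2, so n ≥ 4.65.
First such tube: n = 5.

tube 5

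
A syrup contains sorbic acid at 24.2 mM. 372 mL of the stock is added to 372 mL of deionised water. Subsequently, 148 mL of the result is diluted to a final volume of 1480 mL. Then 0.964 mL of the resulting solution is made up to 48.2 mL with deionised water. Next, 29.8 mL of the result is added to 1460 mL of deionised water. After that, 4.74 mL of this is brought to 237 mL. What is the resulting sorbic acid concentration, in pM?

Overall dilution factor = 2 × 10 × 50 × 49.99 × 50 = 2.50 × 10⁶.
24.2 mM / 2.50 × 10⁶ = 9.68 × 10⁻⁶ mM = 9680 pM.

9680 pM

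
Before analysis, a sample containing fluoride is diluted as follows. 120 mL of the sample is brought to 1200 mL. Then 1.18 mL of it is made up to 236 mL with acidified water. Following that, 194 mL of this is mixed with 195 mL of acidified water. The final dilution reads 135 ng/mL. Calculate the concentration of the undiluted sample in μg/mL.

Overall dilution factor = 10 × 200 × 2.005 = 4010.
Original = 135 ng/mL × 4010 = 5.41 × 10⁵ ng/mL = 541 μg/mL.

541 μg/mL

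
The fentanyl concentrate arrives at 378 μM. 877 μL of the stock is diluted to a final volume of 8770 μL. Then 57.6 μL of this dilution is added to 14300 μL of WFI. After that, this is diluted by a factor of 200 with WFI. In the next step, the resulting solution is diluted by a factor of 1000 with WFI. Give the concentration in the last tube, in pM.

Overall dilution factor = 10 × 249.3 × 200 × 1000 = 4.99 × 10⁸.
378 μM / 4.99 × 10⁸ = 7.58 × 10⁻⁷ μM = 0.758 pM.

0.758 pM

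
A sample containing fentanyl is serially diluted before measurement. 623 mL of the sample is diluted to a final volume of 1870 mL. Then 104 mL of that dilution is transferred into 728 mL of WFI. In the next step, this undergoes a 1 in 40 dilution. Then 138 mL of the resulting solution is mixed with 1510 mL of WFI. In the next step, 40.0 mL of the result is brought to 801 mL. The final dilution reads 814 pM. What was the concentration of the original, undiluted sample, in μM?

187 μM

Overall dilution factor = 3.002 × 8 × 40 × 11.94 × 20.02 = 2.30 × 10⁵.
Original = 814 pM × 2.30 × 10⁵ = 1.87 × 10⁸ pM = 187 μM.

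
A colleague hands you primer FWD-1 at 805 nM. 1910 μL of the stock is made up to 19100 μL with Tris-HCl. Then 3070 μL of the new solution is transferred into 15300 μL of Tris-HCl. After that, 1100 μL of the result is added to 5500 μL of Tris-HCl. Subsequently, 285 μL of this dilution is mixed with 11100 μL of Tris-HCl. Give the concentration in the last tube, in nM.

0.0561 nM

Overall dilution factor = 10 × 5.984 × 6 × 39.95 = 1.43 × 10⁴.
805 nM / 1.43 × 10⁴ = 0.0561 nM.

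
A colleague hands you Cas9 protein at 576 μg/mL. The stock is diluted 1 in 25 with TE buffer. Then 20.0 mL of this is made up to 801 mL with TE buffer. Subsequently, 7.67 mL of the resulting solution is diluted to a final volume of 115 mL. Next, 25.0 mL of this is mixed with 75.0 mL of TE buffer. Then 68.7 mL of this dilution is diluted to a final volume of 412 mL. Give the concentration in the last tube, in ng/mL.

Overall dilution factor = 25 × 40.05 × 14.99 × 4 × 5.997 = 3.60 × 10⁵.
576 μg/mL / 3.60 × 10⁵ = 1.60 × 10⁻³ μg/mL = 1.60 ng/mL.

1.60 ng/mL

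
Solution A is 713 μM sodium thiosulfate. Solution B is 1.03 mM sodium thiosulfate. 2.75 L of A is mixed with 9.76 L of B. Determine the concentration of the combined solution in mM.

0.960 mM

C_B = 1.03 mM = 1030 μM.
C_mix = (C_A·V_A + C_B·V_B)/(V_A + V_B) = (713×2.75 + 1030×9.76) / 12.51 = 960 μM = 0.960 mM.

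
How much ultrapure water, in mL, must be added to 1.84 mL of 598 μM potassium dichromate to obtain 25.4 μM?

V₂ = C₁V₁/C₂ = 598 × 1.84 / 25.4 = 43.3 mL.
Diluent to add = V₂ − V₁ = 43.3 − 1.84 = 41.5 mL.

41.5 mL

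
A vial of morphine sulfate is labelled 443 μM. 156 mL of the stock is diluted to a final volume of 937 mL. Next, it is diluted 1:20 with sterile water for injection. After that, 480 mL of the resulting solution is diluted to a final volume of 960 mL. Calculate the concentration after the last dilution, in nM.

1840 nM

Overall dilution factor = 6.006 × 20 × 2 = 240.
443 μM / 240 = 1.84 μM = 1840 nM.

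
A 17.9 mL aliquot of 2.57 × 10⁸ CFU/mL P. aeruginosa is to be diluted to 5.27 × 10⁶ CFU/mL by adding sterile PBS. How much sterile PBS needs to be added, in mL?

855 mL

V₂ = C₁V₁/C₂ = 2.57 × 10⁸ × 17.9 / 5.27 × 10⁶ = 873 mL.
Diluent to add = V₂ − V₁ = 873 − 17.9 = 855 mL.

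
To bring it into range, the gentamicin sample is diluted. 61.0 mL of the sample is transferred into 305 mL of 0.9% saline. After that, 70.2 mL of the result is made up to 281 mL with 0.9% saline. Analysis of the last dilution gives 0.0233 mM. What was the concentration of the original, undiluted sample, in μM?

560 μM

Overall dilution factor = 6 × 4.003 = 24.0.
Original = 0.0233 mM × 24.0 = 0.560 mM = 560 μM.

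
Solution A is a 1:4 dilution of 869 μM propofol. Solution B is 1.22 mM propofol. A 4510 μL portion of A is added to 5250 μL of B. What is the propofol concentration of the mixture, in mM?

0.757 mM

C_A = 869 μM / 4 = 217 μM.
C_B = 1.22 mM = 1220 μM.
C_mix = (C_A·V_A + C_B·V_B)/(V_A + V_B) = (217×4510 + 1220×5250) / 9760 = 757 μM = 0.757 mM.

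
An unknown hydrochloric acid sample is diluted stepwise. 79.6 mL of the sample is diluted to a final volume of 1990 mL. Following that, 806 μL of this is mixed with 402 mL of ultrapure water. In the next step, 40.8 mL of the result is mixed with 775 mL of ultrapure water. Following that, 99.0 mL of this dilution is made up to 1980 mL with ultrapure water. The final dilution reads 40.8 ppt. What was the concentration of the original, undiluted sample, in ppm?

Overall dilution factor = 25 × 499.8 × 20.00 × 20 = 5.00 × 10⁶.
Original = 40.8 ppt × 5.00 × 10⁶ = 2.04 × 10⁸ ppt = 204 ppm.

204 ppm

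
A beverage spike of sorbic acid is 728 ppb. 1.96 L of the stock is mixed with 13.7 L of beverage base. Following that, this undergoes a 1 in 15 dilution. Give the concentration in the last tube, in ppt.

Overall dilution factor = 7.990 × 15 = 120.
728 ppb / 120 = 6.07 ppb = 6070 ppt.

6070 ppt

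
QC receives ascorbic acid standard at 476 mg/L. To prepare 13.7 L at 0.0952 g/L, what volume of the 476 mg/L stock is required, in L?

0.0952 g/L = 95.2 mg/L.
V₁ = C₂V₂/C₁ = 95.2 × 13.7 / 476 = 2.74 L.

2.74 L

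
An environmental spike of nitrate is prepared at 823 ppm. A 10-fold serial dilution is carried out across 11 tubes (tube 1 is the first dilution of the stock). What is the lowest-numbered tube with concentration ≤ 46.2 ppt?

Tube n has concentration 823 ppm / 10ⁿ.
Need 10ⁿ ≥ 823 ppm / 46.2 ppt = 1.78 × 10⁷, so n ≥ 7.25.
First such tube: n = 8.

tube 8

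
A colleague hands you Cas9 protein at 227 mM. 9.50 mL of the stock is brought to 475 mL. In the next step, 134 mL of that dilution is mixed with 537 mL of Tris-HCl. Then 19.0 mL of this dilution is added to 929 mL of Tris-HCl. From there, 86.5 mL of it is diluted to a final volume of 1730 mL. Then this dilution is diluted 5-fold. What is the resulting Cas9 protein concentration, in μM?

Overall dilution factor = 50 × 5.007 × 49.89 × 20 × 5 = 1.25 × 10⁶.
227 mM / 1.25 × 10⁶ = 1.82 × 10⁻⁴ mM = 0.182 μM.

0.182 μM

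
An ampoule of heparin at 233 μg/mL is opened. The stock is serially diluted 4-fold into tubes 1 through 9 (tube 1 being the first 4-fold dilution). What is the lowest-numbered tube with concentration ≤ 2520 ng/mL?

Tube n has concentration 233 μg/mL / 4ⁿ.
Need 4ⁿ ≥ 233 μg/mL / 2520 ng/mL = 92.5, so n ≥ 3.27.
First such tube: n = 4.

tube 4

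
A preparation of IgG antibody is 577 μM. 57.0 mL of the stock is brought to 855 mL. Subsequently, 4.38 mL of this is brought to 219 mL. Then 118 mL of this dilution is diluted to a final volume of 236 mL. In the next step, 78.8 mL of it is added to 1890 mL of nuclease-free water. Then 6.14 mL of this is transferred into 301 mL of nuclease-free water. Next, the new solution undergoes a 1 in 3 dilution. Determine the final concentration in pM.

103 pM

Overall dilution factor = 15 × 50 × 2 × 24.98 × 50.02 × 3 = 5.62 × 10⁶.
577 μM / 5.62 × 10⁶ = 1.03 × 10⁻⁴ μM = 103 pM.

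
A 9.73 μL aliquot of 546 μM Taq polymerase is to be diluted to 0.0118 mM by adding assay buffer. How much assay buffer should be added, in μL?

0.0118 mM = 11.8 μM.
V₂ = C₁V₁/C₂ = 546 × 9.73 / 11.8 = 450 μL.
Diluent to add = V₂ − V₁ = 450 − 9.73 = 440 μL.

440 μL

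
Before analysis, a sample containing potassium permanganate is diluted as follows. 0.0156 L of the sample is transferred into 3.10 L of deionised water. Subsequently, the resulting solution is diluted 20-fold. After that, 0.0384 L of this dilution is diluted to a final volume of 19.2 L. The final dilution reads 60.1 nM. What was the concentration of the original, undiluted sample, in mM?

120 mM

Overall dilution factor = 199.7 × 20 × 500 = 2.00 × 10⁶.
Original = 60.1 nM × 2.00 × 10⁶ = 1.20 × 10⁸ nM = 120 mM.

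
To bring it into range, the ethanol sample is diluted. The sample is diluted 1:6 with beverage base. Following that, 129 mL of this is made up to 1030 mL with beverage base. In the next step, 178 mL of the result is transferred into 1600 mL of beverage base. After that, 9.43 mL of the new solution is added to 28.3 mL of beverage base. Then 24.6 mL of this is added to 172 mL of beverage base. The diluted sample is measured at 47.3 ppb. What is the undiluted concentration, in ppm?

Overall dilution factor = 6 × 7.984 × 9.989 × 4.001 × 7.992 = 1.53 × 10⁴.
Original = 47.3 ppb × 1.53 × 10⁴ = 7.24 × 10⁵ ppb = 724 ppm.

724 ppm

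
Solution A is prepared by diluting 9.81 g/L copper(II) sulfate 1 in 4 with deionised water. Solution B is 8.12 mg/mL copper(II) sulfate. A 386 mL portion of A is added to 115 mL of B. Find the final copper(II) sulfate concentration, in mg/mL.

3.75 mg/mL

C_A = 9.81 g/L / 4 = 2.45 g/L.
C_B = 8.12 mg/mL = 8.12 g/L.
C_mix = (C_A·V_A + C_B·V_B)/(V_A + V_B) = (2.45×386 + 8.12×115) / 501.0 = 3.75 g/L = 3.75 mg/mL.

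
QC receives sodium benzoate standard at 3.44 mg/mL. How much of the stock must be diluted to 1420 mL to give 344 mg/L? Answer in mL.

344 mg/L = 0.344 mg/mL.
V₁ = C₂V₂/C₁ = 0.344 × 1420 / 3.44 = 142 mL.

142 mL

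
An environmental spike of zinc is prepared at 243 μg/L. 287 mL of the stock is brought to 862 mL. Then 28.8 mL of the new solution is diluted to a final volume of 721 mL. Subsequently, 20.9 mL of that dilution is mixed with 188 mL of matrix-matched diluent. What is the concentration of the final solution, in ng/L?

323 ng/L

Overall dilution factor = 3.003 × 25.03 × 9.995 = 752.
243 μg/L / 752 = 0.323 μg/L = 323 ng/L.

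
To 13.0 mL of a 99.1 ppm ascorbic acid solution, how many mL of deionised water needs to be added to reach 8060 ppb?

147 mL

8060 ppb = 8.06 ppm.
V₂ = C₁V₁/C₂ = 99.1 × 13.0 / 8.06 = 160 mL.
Diluent to add = V₂ − V₁ = 160 − 13.0 = 147 mL.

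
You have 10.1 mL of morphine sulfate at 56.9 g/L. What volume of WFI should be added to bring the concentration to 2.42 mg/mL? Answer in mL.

2.42 mg/mL = 2.42 g/L.
V₂ = C₁V₁/C₂ = 56.9 × 10.1 / 2.42 = 237 mL.
Diluent to add = V₂ − V₁ = 237 − 10.1 = 227 mL.

227 mL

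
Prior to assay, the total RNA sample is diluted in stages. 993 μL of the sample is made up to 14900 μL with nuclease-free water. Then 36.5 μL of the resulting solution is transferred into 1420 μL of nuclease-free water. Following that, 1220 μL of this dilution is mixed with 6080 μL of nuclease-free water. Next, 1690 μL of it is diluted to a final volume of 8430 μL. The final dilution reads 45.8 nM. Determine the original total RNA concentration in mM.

0.819 mM

Overall dilution factor = 15.01 × 39.90 × 5.984 × 4.988 = 1.79 × 10⁴.
Original = 45.8 nM × 1.79 × 10⁴ = 8.19 × 10⁵ nM = 0.819 mM.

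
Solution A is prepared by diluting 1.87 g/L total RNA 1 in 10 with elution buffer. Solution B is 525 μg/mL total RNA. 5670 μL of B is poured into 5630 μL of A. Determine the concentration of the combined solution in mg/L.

357 mg/L

C_A = 1.87 g/L / 10 = 0.187 g/L.
C_B = 525 μg/mL = 0.525 g/L.
C_mix = (C_A·V_A + C_B·V_B)/(V_A + V_B) = (0.187×5630 + 0.525×5670) / 11300 = 0.357 g/L = 357 mg/L.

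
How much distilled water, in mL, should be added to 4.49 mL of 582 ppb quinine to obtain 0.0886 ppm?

0.0886 ppm = 88.6 ppb.
V₂ = C₁V₁/C₂ = 582 × 4.49 / 88.6 = 29.5 mL.
Diluent to add = V₂ − V₁ = 29.5 − 4.49 = 25.0 mL.

25.0 mL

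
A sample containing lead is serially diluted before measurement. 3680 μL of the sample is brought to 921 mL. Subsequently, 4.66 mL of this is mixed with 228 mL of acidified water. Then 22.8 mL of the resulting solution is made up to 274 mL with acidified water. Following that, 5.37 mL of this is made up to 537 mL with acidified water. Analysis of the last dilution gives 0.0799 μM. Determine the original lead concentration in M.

1.20 M

Overall dilution factor = 250.3 × 49.93 × 12.02 × 100 = 1.50 × 10⁷.
Original = 0.0799 μM × 1.50 × 10⁷ = 1.20 × 10⁶ μM = 1.20 M.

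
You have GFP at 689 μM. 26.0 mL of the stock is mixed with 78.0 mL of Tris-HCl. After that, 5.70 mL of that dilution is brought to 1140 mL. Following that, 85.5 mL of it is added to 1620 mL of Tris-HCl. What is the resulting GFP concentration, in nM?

Overall dilution factor = 4 × 200 × 19.95 = 1.60 × 10⁴.
689 μM / 1.60 × 10⁴ = 0.0432 μM = 43.2 nM.

43.2 nM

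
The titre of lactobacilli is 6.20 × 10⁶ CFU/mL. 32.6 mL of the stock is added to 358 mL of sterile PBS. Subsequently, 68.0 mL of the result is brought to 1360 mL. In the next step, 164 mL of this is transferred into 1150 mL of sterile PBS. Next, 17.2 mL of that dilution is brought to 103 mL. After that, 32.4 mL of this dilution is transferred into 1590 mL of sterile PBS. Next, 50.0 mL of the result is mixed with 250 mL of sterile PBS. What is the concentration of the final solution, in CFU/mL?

Overall dilution factor = 11.98 × 20 × 8.012 × 5.988 × 50.07 × 6 = 3.45 × 10⁶.
6.20 × 10⁶ CFU/mL / 3.45 × 10⁶ = 1.79 CFU/mL.

1.79 CFU/mL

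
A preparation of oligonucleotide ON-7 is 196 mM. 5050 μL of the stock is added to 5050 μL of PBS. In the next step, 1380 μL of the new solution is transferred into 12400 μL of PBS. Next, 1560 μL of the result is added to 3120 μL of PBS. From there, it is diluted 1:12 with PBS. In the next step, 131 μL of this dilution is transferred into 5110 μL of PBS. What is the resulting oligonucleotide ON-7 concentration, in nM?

6810 nM

Overall dilution factor = 2 × 9.986 × 3 × 12 × 40.01 = 2.88 × 10⁴.
196 mM / 2.88 × 10⁴ = 6.81 × 10⁻³ mM = 6810 nM.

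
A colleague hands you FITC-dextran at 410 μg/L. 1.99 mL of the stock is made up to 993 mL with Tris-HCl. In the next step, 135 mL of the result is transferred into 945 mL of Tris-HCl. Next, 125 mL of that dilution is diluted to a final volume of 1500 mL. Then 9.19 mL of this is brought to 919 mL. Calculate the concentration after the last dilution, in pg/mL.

0.0856 pg/mL

Overall dilution factor = 499.0 × 8 × 12 × 100 = 4.79 × 10⁶.
410 μg/L / 4.79 × 10⁶ = 8.56 × 10⁻⁵ μg/L = 0.0856 pg/mL.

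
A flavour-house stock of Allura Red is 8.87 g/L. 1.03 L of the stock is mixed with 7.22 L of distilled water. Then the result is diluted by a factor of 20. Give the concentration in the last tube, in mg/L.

Overall dilution factor = 8.010 × 20 = 160.
8.87 g/L / 160 = 0.0554 g/L = 55.4 mg/L.

55.4 mg/L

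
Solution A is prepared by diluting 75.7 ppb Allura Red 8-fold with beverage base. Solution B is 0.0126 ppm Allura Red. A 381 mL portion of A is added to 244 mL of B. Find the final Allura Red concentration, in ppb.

C_A = 75.7 ppb / 8 = 9.46 ppb.
C_B = 0.0126 ppm = 12.6 ppb.
C_mix = (C_A·V_A + C_B·V_B)/(V_A + V_B) = (9.46×381 + 12.6×244) / 625.0 = 10.7 ppb.

10.7 ppb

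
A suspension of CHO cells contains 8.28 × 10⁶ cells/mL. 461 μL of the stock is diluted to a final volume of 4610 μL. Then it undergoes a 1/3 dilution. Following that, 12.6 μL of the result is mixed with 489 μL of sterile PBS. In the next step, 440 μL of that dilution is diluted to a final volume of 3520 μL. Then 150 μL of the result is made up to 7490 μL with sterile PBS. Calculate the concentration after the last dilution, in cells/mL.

17.4 cells/mL

Overall dilution factor = 10 × 3 × 39.81 × 8 × 49.93 = 4.77 × 10⁵.
8.28 × 10⁶ cells/mL / 4.77 × 10⁵ = 17.4 cells/mL.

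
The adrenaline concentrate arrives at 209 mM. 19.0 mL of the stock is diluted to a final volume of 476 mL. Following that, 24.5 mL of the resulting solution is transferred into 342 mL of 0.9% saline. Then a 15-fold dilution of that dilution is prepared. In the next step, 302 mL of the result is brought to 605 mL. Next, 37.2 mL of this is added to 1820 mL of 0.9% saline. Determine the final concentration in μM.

0.372 μM

Overall dilution factor = 25.05 × 14.96 × 15 × 2.003 × 49.92 = 5.62 × 10⁵.
209 mM / 5.62 × 10⁵ = 3.72 × 10⁻⁴ mM = 0.372 μM.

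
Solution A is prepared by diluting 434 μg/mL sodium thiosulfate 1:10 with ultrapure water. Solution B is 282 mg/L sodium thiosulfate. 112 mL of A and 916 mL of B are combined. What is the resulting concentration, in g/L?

C_A = 434 μg/mL / 10 = 43.4 μg/mL.
C_B = 282 mg/L = 282 μg/mL.
C_mix = (C_A·V_A + C_B·V_B)/(V_A + V_B) = (43.4×112 + 282×916) / 1028 = 256 μg/mL = 0.256 g/L.

0.256 g/L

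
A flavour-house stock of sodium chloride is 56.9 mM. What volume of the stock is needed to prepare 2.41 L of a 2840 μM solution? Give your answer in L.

2840 μM = 2.84 mM.
V₁ = C₂V₂/C₁ = 2.84 × 2.41 / 56.9 = 0.120 L.

0.120 L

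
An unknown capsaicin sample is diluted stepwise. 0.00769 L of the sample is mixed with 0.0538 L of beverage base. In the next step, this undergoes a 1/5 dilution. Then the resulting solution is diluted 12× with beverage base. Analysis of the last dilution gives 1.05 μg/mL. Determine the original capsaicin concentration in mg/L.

Overall dilution factor = 7.996 × 5 × 12 = 480.
Original = 1.05 μg/mL × 480 = 504 μg/mL = 504 mg/L.

504 mg/L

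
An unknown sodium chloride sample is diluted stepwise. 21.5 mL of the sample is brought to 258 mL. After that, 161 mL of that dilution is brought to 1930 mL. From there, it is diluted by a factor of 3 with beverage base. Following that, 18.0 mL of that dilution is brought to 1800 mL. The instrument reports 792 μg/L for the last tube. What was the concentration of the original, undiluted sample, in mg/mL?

Overall dilution factor = 12 × 11.99 × 3 × 100 = 4.32 × 10⁴.
Original = 792 μg/L × 4.32 × 10⁴ = 3.42 × 10⁷ μg/L = 34.2 mg/mL.

34.2 mg/mL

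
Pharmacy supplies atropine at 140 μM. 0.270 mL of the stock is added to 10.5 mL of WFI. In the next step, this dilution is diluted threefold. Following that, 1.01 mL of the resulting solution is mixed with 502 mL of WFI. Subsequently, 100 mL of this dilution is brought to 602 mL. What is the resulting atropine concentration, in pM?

Overall dilution factor = 39.89 × 3 × 498.0 × 6.020 = 3.59 × 10⁵.
140 μM / 3.59 × 10⁵ = 3.90 × 10⁻⁴ μM = 390 pM.

390 pM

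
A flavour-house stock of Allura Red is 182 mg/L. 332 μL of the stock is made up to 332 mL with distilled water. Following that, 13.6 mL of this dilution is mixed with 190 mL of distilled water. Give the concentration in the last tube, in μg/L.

Overall dilution factor = 1000 × 14.97 = 1.50 × 10⁴.
182 mg/L / 1.50 × 10⁴ = 0.0122 mg/L = 12.2 μg/L.

12.2 μg/L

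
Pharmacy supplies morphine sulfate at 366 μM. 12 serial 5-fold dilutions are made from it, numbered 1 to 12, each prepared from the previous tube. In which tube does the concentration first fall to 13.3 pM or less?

Tube n has concentration 366 μM / 5ⁿ.
Need 5ⁿ ≥ 366 μM / 13.3 pM = 2.75 × 10⁷, so n ≥ 10.64.
First such tube: n = 11.

tube 11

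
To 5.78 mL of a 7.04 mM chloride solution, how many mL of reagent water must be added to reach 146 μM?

146 μM = 0.146 mM.
V₂ = C₁V₁/C₂ = 7.04 × 5.78 / 0.146 = 279 mL.
Diluent to add = V₂ − V₁ = 279 − 5.78 = 273 mL.

273 mL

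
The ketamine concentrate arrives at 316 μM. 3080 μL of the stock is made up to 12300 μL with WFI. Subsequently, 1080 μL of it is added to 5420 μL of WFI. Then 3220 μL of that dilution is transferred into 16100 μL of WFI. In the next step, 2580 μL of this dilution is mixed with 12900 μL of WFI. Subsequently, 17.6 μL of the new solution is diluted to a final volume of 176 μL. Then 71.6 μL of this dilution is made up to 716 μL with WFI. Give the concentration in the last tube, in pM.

Overall dilution factor = 3.994 × 6.019 × 6 × 6 × 10 × 10 = 8.65 × 10⁴.
316 μM / 8.65 × 10⁴ = 3.65 × 10⁻³ μM = 3650 pM.

3650 pM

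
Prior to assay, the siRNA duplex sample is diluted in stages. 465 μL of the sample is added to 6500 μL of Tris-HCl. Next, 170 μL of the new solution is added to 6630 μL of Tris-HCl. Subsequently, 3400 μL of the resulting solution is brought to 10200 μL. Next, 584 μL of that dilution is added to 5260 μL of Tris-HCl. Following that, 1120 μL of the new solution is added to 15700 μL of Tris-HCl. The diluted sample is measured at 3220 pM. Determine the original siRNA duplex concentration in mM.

0.870 mM

Overall dilution factor = 14.98 × 40 × 3 × 10.01 × 15.02 = 2.70 × 10⁵.
Original = 3220 pM × 2.70 × 10⁵ = 8.70 × 10⁸ pM = 0.870 mM.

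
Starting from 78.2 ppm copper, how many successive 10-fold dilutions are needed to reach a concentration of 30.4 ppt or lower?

7

Need 10ⁿ ≥ 2.57 × 10⁶, so n ≥ log(2.57 × 10⁶)/log(10) = 6.41.
Minimum whole steps: n = 7.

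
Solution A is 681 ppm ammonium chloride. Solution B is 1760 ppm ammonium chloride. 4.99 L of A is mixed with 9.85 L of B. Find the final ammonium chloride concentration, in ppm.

1400 ppm

C_mix = (C_A·V_A + C_B·V_B)/(V_A + V_B) = (681×4.99 + 1760×9.85) / 14.84 = 1397 ppm.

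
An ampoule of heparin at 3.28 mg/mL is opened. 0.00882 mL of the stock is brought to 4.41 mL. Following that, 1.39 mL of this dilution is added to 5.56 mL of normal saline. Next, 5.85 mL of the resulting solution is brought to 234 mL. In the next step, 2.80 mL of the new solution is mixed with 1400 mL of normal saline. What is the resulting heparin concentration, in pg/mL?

Overall dilution factor = 500 × 5 × 40 × 501 = 5.01 × 10⁷.
3.28 mg/mL / 5.01 × 10⁷ = 6.55 × 10⁻⁸ mg/mL = 65.5 pg/mL.

65.5 pg/mL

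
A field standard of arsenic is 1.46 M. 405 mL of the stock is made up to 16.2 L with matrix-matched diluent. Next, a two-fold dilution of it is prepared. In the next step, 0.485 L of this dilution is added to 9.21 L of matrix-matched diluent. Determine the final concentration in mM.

Overall dilution factor = 40 × 2 × 19.99 = 1599.
1.46 M / 1599 = 9.13 × 10⁻⁴ M = 0.913 mM.

0.913 mM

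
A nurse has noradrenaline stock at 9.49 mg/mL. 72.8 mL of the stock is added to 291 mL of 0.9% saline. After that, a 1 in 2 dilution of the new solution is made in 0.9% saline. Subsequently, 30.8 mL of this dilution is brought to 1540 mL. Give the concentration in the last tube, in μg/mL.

Overall dilution factor = 4.997 × 2 × 50 = 500.
9.49 mg/mL / 500 = 0.0190 mg/mL = 19.0 μg/mL.

19.0 μg/mL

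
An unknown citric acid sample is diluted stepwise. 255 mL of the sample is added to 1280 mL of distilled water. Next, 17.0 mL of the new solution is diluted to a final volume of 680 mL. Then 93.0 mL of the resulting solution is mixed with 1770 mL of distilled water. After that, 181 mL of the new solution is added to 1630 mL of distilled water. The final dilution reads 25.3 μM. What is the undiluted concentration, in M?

Overall dilution factor = 6.020 × 40 × 20.03 × 10.01 = 4.83 × 10⁴.
Original = 25.3 μM × 4.83 × 10⁴ = 1.22 × 10⁶ μM = 1.22 M.

1.22 M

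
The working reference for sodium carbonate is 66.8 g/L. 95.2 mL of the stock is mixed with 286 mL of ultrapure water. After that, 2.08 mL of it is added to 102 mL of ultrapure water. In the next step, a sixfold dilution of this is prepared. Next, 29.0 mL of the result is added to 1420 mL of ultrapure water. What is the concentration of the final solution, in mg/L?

1.11 mg/L

Overall dilution factor = 4.004 × 50.04 × 6 × 49.97 = 6.01 × 10⁴.
66.8 g/L / 6.01 × 10⁴ = 1.11 × 10⁻³ g/L = 1.11 mg/L.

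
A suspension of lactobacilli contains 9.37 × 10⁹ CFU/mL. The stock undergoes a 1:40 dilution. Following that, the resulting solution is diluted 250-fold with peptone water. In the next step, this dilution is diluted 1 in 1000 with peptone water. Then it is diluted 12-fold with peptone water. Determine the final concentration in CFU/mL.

78.1 CFU/mL

Overall dilution factor = 40 × 250 × 1000 × 12 = 1.20 × 10⁸.
9.37 × 10⁹ CFU/mL / 1.20 × 10⁸ = 78.1 CFU/mL.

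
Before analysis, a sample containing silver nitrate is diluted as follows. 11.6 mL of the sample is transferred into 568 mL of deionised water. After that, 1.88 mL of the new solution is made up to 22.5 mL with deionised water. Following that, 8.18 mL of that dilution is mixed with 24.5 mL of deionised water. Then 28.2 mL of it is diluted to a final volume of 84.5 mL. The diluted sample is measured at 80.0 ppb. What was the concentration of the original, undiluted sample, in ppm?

Overall dilution factor = 49.97 × 11.97 × 3.995 × 2.996 = 7159.
Original = 80.0 ppb × 7159 = 5.73 × 10⁵ ppb = 573 ppm.

573 ppm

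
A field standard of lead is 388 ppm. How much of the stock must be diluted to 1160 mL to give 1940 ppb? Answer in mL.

1940 ppb = 1.94 ppm.
V₁ = C₂V₂/C₁ = 1.94 × 1160 / 388 = 5.80 mL.

5.80 mL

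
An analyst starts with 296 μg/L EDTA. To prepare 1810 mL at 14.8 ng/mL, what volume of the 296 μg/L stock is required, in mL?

14.8 ng/mL = 14.8 μg/L.
V₁ = C₂V₂/C₁ = 14.8 × 1810 / 296 = 90.5 mL.

90.5 mL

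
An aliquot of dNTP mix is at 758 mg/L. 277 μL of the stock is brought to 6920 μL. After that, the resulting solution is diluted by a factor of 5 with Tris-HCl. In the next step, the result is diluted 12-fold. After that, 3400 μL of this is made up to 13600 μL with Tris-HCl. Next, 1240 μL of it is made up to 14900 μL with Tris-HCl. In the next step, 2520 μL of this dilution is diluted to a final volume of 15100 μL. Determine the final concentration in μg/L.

Overall dilution factor = 24.98 × 5 × 12 × 4 × 12.02 × 5.992 = 4.32 × 10⁵.
758 mg/L / 4.32 × 10⁵ = 1.76 × 10⁻³ mg/L = 1.76 μg/L.

1.76 μg/L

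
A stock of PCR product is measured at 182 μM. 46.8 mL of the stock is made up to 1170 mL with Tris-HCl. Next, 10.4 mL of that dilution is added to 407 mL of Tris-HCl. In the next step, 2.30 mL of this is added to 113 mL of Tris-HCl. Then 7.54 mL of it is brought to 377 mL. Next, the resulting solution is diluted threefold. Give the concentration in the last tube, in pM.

24.1 pM

Overall dilution factor = 25 × 40.13 × 50.13 × 50 × 3 = 7.54 × 10⁶.
182 μM / 7.54 × 10⁶ = 2.41 × 10⁻⁵ μM = 24.1 pM.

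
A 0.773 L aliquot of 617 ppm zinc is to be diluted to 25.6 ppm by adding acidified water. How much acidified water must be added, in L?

17.9 L

V₂ = C₁V₁/C₂ = 617 × 0.773 / 25.6 = 18.6 L.
Diluent to add = V₂ − V₁ = 18.6 − 0.773 = 17.9 L.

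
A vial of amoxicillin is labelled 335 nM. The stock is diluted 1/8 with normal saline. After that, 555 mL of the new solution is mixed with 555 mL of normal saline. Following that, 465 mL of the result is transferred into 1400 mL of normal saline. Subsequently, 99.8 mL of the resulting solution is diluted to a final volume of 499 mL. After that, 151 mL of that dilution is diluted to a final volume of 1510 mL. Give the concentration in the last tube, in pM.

Overall dilution factor = 8 × 2 × 4.011 × 5 × 10 = 3209.
335 nM / 3209 = 0.104 nM = 104 pM.

104 pM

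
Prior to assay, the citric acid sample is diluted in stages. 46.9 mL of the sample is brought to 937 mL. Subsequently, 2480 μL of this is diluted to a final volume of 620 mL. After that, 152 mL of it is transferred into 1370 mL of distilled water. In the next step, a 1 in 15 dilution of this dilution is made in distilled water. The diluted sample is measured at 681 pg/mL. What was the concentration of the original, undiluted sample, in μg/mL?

511 μg/mL

Overall dilution factor = 19.98 × 250 × 10.01 × 15 = 7.50 × 10⁵.
Original = 681 pg/mL × 7.50 × 10⁵ = 5.11 × 10⁸ pg/mL = 511 μg/mL.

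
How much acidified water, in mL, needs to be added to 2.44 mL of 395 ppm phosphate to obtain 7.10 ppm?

V₂ = C₁V₁/C₂ = 395 × 2.44 / 7.10 = 136 mL.
Diluent to add = V₂ − V₁ = 136 − 2.44 = 133 mL.

133 mL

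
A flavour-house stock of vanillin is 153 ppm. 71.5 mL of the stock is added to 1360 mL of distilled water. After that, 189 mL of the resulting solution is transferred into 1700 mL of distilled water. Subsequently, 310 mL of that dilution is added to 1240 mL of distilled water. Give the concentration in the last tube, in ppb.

Overall dilution factor = 20.02 × 9.995 × 5 = 1001.
153 ppm / 1001 = 0.153 ppm = 153 ppb.

153 ppb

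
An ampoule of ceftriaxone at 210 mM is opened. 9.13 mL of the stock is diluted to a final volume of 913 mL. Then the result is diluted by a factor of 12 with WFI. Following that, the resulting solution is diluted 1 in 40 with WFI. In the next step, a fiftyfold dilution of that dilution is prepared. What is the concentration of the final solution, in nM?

Overall dilution factor = 100 × 12 × 40 × 50 = 2.40 × 10⁶.
210 mM / 2.40 × 10⁶ = 8.75 × 10⁻⁵ mM = 87.5 nM.

87.5 nM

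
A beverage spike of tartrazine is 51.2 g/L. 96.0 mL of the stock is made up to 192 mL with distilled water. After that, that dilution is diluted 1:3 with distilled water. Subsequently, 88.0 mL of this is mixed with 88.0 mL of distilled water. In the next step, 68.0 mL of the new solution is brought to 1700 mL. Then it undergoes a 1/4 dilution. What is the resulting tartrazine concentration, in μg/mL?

Overall dilution factor = 2 × 3 × 2 × 25 × 4 = 1200.
51.2 g/L / 1200 = 0.0427 g/L = 42.7 μg/mL.

42.7 μg/mL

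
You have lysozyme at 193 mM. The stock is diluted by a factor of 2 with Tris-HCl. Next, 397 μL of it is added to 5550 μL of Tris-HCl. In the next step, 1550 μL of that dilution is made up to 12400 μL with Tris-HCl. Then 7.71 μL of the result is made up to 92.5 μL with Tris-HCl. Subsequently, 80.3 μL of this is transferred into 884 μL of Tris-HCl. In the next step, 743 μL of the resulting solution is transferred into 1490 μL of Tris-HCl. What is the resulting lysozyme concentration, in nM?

Overall dilution factor = 2 × 14.98 × 8 × 12.00 × 12.01 × 3.005 = 1.04 × 10⁵.
193 mM / 1.04 × 10⁵ = 1.86 × 10⁻³ mM = 1860 nM.

1860 nM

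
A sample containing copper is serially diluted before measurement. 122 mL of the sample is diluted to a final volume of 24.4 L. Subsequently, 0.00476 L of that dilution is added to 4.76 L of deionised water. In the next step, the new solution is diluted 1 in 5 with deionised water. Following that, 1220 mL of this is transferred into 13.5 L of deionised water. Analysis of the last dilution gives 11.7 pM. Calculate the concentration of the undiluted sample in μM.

141 μM

Overall dilution factor = 200 × 1001 × 5 × 12.07 = 1.21 × 10⁷.
Original = 11.7 pM × 1.21 × 10⁷ = 1.41 × 10⁸ pM = 141 μM.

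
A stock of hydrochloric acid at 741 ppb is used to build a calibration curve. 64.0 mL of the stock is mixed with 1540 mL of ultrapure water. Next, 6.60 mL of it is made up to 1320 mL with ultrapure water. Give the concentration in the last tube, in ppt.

148 ppt

Overall dilution factor = 25.06 × 200 = 5012.
741 ppb / 5012 = 0.148 ppb = 148 ppt.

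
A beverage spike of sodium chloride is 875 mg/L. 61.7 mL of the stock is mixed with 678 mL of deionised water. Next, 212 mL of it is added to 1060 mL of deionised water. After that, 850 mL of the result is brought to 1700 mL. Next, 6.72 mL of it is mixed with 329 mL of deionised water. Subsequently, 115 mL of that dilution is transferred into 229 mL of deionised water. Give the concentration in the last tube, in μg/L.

Overall dilution factor = 11.99 × 6 × 2 × 49.96 × 2.991 = 2.15 × 10⁴.
875 mg/L / 2.15 × 10⁴ = 0.0407 mg/L = 40.7 μg/L.

40.7 μg/L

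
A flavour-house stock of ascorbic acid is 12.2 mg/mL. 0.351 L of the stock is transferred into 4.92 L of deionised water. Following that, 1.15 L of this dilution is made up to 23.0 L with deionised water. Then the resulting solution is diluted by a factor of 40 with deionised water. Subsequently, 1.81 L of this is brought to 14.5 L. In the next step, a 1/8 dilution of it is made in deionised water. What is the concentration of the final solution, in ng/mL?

Overall dilution factor = 15.02 × 20 × 40 × 8.011 × 8 = 7.70 × 10⁵.
12.2 mg/mL / 7.70 × 10⁵ = 1.58 × 10⁻⁵ mg/mL = 15.8 ng/mL.

15.8 ng/mL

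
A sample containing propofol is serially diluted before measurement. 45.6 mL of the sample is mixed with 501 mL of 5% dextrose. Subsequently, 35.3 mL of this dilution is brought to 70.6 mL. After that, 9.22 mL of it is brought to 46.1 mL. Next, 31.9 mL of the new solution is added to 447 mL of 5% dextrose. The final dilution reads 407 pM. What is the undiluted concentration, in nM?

Overall dilution factor = 11.99 × 2 × 5 × 15.01 = 1800.
Original = 407 pM × 1800 = 7.32 × 10⁵ pM = 732 nM.

732 nM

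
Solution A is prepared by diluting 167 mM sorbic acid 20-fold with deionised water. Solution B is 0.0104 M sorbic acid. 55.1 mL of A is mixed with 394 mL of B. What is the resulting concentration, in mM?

C_A = 167 mM / 20 = 8.35 mM.
C_B = 0.0104 M = 10.4 mM.
C_mix = (C_A·V_A + C_B·V_B)/(V_A + V_B) = (8.35×55.1 + 10.4×394) / 449.1 = 10.1 mM.

10.1 mM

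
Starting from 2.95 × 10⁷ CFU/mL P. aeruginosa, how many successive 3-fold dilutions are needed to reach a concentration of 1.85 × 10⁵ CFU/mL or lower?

Need 3ⁿ ≥ 159, so n ≥ log(159)/log(3) = 4.62.
Minimum whole steps: n = 5.

5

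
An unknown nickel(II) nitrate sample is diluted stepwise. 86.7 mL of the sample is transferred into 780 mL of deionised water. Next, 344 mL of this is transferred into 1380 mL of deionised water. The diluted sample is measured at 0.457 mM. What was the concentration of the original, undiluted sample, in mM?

Overall dilution factor = 9.997 × 5.012 = 50.1.
Original = 0.457 mM × 50.1 = 22.9 mM.

22.9 mM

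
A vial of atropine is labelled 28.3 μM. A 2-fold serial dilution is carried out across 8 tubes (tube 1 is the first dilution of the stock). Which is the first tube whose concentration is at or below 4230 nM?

Tube n has concentration 28.3 μM / 2ⁿ.
Need 2ⁿ ≥ 28.3 μM / 4230 nM = 6.69, so n ≥ 2.74.
First such tube: n = 3.

tube 3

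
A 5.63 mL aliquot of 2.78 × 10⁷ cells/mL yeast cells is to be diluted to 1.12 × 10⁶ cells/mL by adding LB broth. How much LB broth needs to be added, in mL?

V₂ = C₁V₁/C₂ = 2.78 × 10⁷ × 5.63 / 1.12 × 10⁶ = 140 mL.
Diluent to add = V₂ − V₁ = 140 − 5.63 = 134 mL.

134 mL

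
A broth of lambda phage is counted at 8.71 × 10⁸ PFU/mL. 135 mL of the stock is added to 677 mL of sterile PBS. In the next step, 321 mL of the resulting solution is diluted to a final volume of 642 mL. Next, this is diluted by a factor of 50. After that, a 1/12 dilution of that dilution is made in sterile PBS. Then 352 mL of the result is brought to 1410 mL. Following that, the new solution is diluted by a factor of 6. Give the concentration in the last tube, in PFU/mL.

Overall dilution factor = 6.015 × 2 × 50 × 12 × 4.006 × 6 = 1.73 × 10⁵.
8.71 × 10⁸ PFU/mL / 1.73 × 10⁵ = 5020 PFU/mL.

5020 PFU/mL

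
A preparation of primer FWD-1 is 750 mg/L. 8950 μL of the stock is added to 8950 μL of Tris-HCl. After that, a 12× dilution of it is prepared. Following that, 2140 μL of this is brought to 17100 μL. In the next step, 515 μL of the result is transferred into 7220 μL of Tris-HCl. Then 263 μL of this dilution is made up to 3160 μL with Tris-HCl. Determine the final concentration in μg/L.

Overall dilution factor = 2 × 12 × 7.991 × 15.02 × 12.02 = 3.46 × 10⁴.
750 mg/L / 3.46 × 10⁴ = 0.0217 mg/L = 21.7 μg/L.

21.7 μg/L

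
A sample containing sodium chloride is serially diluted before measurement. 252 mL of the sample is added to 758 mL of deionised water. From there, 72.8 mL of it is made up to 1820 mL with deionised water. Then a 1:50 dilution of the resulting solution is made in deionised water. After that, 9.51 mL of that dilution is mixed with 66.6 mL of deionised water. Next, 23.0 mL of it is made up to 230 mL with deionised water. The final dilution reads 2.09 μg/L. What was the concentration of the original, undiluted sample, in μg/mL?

Overall dilution factor = 4.008 × 25 × 50 × 8.003 × 10 = 4.01 × 10⁵.
Original = 2.09 μg/L × 4.01 × 10⁵ = 8.38 × 10⁵ μg/L = 838 μg/mL.

838 μg/mL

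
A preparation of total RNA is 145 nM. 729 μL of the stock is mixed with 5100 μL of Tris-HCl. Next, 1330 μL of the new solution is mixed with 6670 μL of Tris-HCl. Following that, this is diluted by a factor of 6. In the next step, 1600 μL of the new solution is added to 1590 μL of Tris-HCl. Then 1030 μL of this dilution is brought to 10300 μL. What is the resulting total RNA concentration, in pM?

Overall dilution factor = 7.996 × 6.015 × 6 × 1.994 × 10 = 5753.
145 nM / 5753 = 0.0252 nM = 25.2 pM.

25.2 pM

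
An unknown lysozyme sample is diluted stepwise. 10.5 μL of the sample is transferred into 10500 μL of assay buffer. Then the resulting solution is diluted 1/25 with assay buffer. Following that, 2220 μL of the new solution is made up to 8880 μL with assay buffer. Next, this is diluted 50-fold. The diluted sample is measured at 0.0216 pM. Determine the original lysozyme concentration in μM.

0.108 μM

Overall dilution factor = 1001 × 25 × 4 × 50 = 5.00 × 10⁶.
Original = 0.0216 pM × 5.00 × 10⁶ = 1.08 × 10⁵ pM = 0.108 μM.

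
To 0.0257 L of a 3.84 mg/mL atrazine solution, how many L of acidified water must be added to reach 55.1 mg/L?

1.77 L

55.1 mg/L = 0.0551 mg/mL.
V₂ = C₁V₁/C₂ = 3.84 × 0.0257 / 0.0551 = 1.79 L.
Diluent to add = V₂ − V₁ = 1.79 − 0.0257 = 1.77 L.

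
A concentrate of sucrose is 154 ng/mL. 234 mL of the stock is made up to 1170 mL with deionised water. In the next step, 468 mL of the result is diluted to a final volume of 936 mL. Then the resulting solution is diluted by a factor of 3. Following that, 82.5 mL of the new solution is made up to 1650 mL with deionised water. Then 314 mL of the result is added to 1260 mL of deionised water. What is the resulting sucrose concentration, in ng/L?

51.2 ng/L

Overall dilution factor = 5 × 2 × 3 × 20 × 5.013 = 3008.
154 ng/mL / 3008 = 0.0512 ng/mL = 51.2 ng/L.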